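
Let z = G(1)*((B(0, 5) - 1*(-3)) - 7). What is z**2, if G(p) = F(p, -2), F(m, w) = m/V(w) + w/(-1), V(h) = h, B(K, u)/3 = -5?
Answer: 3249/4 ≈ 812.25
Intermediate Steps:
B(K, u) = -15 (B(K, u) = 3*(-5) = -15)
F(m, w) = -w + m/w (F(m, w) = m/w + w/(-1) = m/w + w*(-1) = m/w - w = -w + m/w)
G(p) = 2 - p/2 (G(p) = -1*(-2) + p/(-2) = 2 + p*(-1/2) = 2 - p/2)
z = -57/2 (z = (2 - 1/2*1)*((-15 - 1*(-3)) - 7) = (2 - 1/2)*((-15 + 3) - 7) = 3*(-12 - 7)/2 = (3/2)*(-19) = -57/2 ≈ -28.500)
z**2 = (-57/2)**2 = 3249/4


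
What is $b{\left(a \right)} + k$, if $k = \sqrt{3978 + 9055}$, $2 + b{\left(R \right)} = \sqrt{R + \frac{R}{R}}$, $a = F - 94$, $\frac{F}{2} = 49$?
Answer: $-2 + \sqrt{5} + \sqrt{13033} \approx 114.4$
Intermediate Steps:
$F = 98$ ($F = 2 \cdot 49 = 98$)
$a = 4$ ($a = 98 - 94 = 4$)
$b{\left(R \right)} = -2 + \sqrt{1 + R}$ ($b{\left(R \right)} = -2 + \sqrt{R + \frac{R}{R}} = -2 + \sqrt{R + 1} = -2 + \sqrt{1 + R}$)
$k = \sqrt{13033} \approx 114.16$
$b{\left(a \right)} + k = \left(-2 + \sqrt{1 + 4}\right) + \sqrt{13033} = \left(-2 + \sqrt{5}\right) + \sqrt{13033} = -2 + \sqrt{5} + \sqrt{13033}$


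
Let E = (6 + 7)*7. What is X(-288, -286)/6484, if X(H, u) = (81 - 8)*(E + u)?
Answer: -14235/6484 ≈ -2.1954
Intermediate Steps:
E = 91 (E = 13*7 = 91)
X(H, u) = 6643 + 73*u (X(H, u) = (81 - 8)*(91 + u) = 73*(91 + u) = 6643 + 73*u)
X(-288, -286)/6484 = (6643 + 73*(-286))/6484 = (6643 - 20878)*(1/6484) = -14235*1/6484 = -14235/6484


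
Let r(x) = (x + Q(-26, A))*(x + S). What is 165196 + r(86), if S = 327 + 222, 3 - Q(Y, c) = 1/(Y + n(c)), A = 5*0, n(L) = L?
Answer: 5765121/26 ≈ 2.2174e+5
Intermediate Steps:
A = 0
Q(Y, c) = 3 - 1/(Y + c)
S = 549
r(x) = (549 + x)*(79/26 + x) (r(x) = (x + (-1 + 3*(-26) + 3*0)/(-26 + 0))*(x + 549) = (x + (-1 - 78 + 0)/(-26))*(549 + x) = (x - 1/26*(-79))*(549 + x) = (x + 79/26)*(549 + x) = (79/26 + x)*(549 + x) = (549 + x)*(79/26 + x))
165196 + r(86) = 165196 + (43371/26 + 86² + (14353/26)*86) = 165196 + (43371/26 + 7396 + 617179/13) = 165196 + 1470025/26 = 5765121/26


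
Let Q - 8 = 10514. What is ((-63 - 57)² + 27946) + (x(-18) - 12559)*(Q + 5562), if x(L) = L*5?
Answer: -203404170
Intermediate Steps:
Q = 10522 (Q = 8 + 10514 = 10522)
x(L) = 5*L
((-63 - 57)² + 27946) + (x(-18) - 12559)*(Q + 5562) = ((-63 - 57)² + 27946) + (5*(-18) - 12559)*(10522 + 5562) = ((-120)² + 27946) + (-90 - 12559)*16084 = (14400 + 27946) - 12649*16084 = 42346 - 203446516 = -203404170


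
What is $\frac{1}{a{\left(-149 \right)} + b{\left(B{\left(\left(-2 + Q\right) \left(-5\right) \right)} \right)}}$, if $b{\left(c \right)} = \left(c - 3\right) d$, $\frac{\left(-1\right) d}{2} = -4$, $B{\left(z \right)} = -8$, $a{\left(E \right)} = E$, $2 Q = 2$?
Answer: $- \frac{1}{237} \approx -0.0042194$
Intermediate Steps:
$Q = 1$ ($Q = \frac{1}{2} \cdot 2 = 1$)
$d = 8$ ($d = \left(-2\right) \left(-4\right) = 8$)
$b{\left(c \right)} = -24 + 8 c$ ($b{\left(c \right)} = \left(c - 3\right) 8 = \left(-3 + c\right) 8 = -24 + 8 c$)
$\frac{1}{a{\left(-149 \right)} + b{\left(B{\left(\left(-2 + Q\right) \left(-5\right) \right)} \right)}} = \frac{1}{-149 + \left(-24 + 8 \left(-8\right)\right)} = \frac{1}{-149 - 88} = \frac{1}{-237} = - \frac{1}{237}$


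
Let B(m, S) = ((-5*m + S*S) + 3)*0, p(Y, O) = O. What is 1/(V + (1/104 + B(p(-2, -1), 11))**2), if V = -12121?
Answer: -10816/131100735 ≈ -8.2501e-5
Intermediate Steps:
B(m, S) = 0 (B(m, S) = ((-5*m + S**2) + 3)*0 = ((S**2 - 5*m) + 3)*0 = (3 + S**2 - 5*m)*0 = 0)
1/(V + (1/104 + B(p(-2, -1), 11))**2) = 1/(-12121 + (1/104 + 0)**2) = 1/(-12121 + (1/104)**2) = 1/(-12121 + 1/10816) = 1/(-131100735/10816) = -10816/131100735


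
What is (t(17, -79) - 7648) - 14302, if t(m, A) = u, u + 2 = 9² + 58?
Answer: -21813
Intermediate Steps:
u = 137 (u = -2 + (9² + 58) = -2 + (81 + 58) = -2 + 139 = 137)
t(m, A) = 137
(t(17, -79) - 7648) - 14302 = (137 - 7648) - 14302 = -7511 - 14302 = -21813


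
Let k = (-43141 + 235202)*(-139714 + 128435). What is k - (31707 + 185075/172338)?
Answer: -373333694308463/172338 ≈ -2.1663e+9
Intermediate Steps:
k = -2166256019 (k = 192061*(-11279) = -2166256019)
k - (31707 + 185075/172338) = -2166256019 - (31707 + 185075/172338) = -2166256019 - 1*5464506041/172338 = -2166256019 - 5464506041/172338 = -373333694308463/172338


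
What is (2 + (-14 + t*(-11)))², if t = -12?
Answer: 14400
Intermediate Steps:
(2 + (-14 + t*(-11)))² = (2 + (-14 - 12*(-11)))² = (2 + (-14 + 132))² = (2 + 118)² = 120² = 14400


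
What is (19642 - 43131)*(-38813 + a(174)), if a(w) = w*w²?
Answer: -122828937179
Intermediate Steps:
a(w) = w³
(19642 - 43131)*(-38813 + a(174)) = (19642 - 43131)*(-38813 + 174³) = -23489*(-38813 + 5268024) = -23489*5229211 = -122828937179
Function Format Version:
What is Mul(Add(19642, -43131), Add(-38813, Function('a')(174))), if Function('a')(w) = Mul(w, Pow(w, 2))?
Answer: -122828937179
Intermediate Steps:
Function('a')(w) = Pow(w, 3)
Mul(Add(19642, -43131), Add(-38813, Function('a')(174))) = Mul(Add(19642, -43131), Add(-38813, Pow(174, 3))) = Mul(-23489, Add(-38813, 5268024)) = Mul(-23489, 5229211) = -122828937179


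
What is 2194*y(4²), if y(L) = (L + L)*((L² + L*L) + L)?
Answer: 37069824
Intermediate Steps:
y(L) = 2*L*(L + 2*L²) (y(L) = (2*L)*((L² + L²) + L) = (2*L)*(2*L² + L) = (2*L)*(L + 2*L²) = 2*L*(L + 2*L²))
2194*y(4²) = 2194*((4²)²*(2 + 4*4²)) = 2194*(16²*(2 + 4*16)) = 2194*(256*(2 + 64)) = 2194*(256*66) = 2194*16896 = 37069824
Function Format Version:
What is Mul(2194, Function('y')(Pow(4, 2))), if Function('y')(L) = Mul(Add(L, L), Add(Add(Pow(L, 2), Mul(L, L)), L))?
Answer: 37069824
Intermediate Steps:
Function('y')(L) = Mul(2, L, Add(L, Mul(2, Pow(L, 2)))) (Function('y')(L) = Mul(Mul(2, L), Add(Add(Pow(L, 2), Pow(L, 2)), L)) = Mul(Mul(2, L), Add(Mul(2, Pow(L, 2)), L)) = Mul(Mul(2, L), Add(L, Mul(2, Pow(L, 2)))) = Mul(2, L, Add(L, Mul(2, Pow(L, 2)))))
Mul(2194, Function('y')(Pow(4, 2))) = Mul(2194, Mul(Pow(Pow(4, 2), 2), Add(2, Mul(4, Pow(4, 2))))) = Mul(2194, Mul(Pow(16, 2), Add(2, Mul(4, 16)))) = Mul(2194, Mul(256, Add(2, 64))) = Mul(2194, Mul(256, 66)) = Mul(2194, 16896) = 37069824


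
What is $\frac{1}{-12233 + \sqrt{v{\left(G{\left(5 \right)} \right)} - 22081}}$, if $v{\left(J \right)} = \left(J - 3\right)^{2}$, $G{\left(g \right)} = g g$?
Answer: $- \frac{12233}{149667886} - \frac{i \sqrt{21597}}{149667886} \approx -8.1734 \cdot 10^{-5} - 9.819 \cdot 10^{-7} i$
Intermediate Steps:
$G{\left(g \right)} = g^{2}$
$v{\left(J \right)} = \left(-3 + J\right)^{2}$
$\frac{1}{-12233 + \sqrt{v{\left(G{\left(5 \right)} \right)} - 22081}} = \frac{1}{-12233 + \sqrt{\left(-3 + 5^{2}\right)^{2} - 22081}} = \frac{1}{-12233 + \sqrt{\left(-3 + 25\right)^{2} - 22081}} = \frac{1}{-12233 + \sqrt{22^{2} - 22081}} = \frac{1}{-12233 + \sqrt{484 - 22081}} = \frac{1}{-12233 + \sqrt{-21597}} = \frac{1}{-12233 + i \sqrt{21597}}$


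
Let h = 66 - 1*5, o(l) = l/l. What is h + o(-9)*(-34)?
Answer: 27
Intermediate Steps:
o(l) = 1
h = 61 (h = 66 - 5 = 61)
h + o(-9)*(-34) = 61 + 1*(-34) = 61 - 34 = 27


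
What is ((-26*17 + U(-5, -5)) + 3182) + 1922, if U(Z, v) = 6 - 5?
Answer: 4663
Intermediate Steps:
U(Z, v) = 1
((-26*17 + U(-5, -5)) + 3182) + 1922 = ((-26*17 + 1) + 3182) + 1922 = ((-442 + 1) + 3182) + 1922 = (-441 + 3182) + 1922 = 2741 + 1922 = 4663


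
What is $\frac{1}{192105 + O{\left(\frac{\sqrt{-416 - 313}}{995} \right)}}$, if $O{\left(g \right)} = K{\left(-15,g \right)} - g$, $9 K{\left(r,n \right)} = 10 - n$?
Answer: $\frac{616215122595}{118378690809584941} + \frac{96714 i}{118378690809584941} \approx 5.2055 \cdot 10^{-6} + 8.1699 \cdot 10^{-13} i$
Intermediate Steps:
$K{\left(r,n \right)} = \frac{10}{9} - \frac{n}{9}$ ($K{\left(r,n \right)} = \frac{10 - n}{9} = \frac{10}{9} - \frac{n}{9}$)
$O{\left(g \right)} = \frac{10}{9} - \frac{10 g}{9}$ ($O{\left(g \right)} = \left(\frac{10}{9} - \frac{g}{9}\right) - g = \frac{10}{9} - \frac{10 g}{9}$)
$\frac{1}{192105 + O{\left(\frac{\sqrt{-416 - 313}}{995} \right)}} = \frac{1}{192105 + \left(\frac{10}{9} - \frac{10 \frac{\sqrt{-416 - 313}}{995}}{9}\right)} = \frac{1}{192105 + \left(\frac{10}{9} - \frac{10 \sqrt{-729} \cdot \frac{1}{995}}{9}\right)} = \frac{1}{192105 + \left(\frac{10}{9} - \frac{10 \cdot 27 i \frac{1}{995}}{9}\right)} = \frac{1}{192105 + \left(\frac{10}{9} - \frac{10 \frac{27 i}{995}}{9}\right)} = \frac{1}{192105 + \left(\frac{10}{9} - \frac{6 i}{199}\right)} = \frac{1}{\frac{1728955}{9} - \frac{6 i}{199}} = \frac{3207681 \left(\frac{1728955}{9} + \frac{6 i}{199}\right)}{118378690809584941}$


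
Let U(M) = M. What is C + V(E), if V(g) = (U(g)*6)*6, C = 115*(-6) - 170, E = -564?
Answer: -21164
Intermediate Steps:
C = -860 (C = -690 - 170 = -860)
V(g) = 36*g (V(g) = (g*6)*6 = (6*g)*6 = 36*g)
C + V(E) = -860 + 36*(-564) = -860 - 20304 = -21164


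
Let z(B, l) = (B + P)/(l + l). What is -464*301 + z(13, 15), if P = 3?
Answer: -2094952/15 ≈ -1.3966e+5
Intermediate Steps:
z(B, l) = (3 + B)/(2*l) (z(B, l) = (B + 3)/(l + l) = (3 + B)/((2*l)) = (3 + B)*(1/(2*l)) = (3 + B)/(2*l))
-464*301 + z(13, 15) = -464*301 + (½)*(3 + 13)/15 = -139664 + (½)*(1/15)*16 = -139664 + 8/15 = -2094952/15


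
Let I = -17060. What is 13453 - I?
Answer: 30513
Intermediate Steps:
13453 - I = 13453 - 1*(-17060) = 13453 + 17060 = 30513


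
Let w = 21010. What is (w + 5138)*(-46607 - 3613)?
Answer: -1313152560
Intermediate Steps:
(w + 5138)*(-46607 - 3613) = (21010 + 5138)*(-46607 - 3613) = 26148*(-50220) = -1313152560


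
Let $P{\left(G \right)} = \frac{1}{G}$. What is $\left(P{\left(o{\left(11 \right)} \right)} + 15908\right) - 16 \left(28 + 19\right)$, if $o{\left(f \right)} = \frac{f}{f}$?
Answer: $15157$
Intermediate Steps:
$o{\left(f \right)} = 1$
$\left(P{\left(o{\left(11 \right)} \right)} + 15908\right) - 16 \left(28 + 19\right) = \left(1^{-1} + 15908\right) - 16 \left(28 + 19\right) = \left(1 + 15908\right) - 16 \cdot 47 = 15909 - 752 = 15157$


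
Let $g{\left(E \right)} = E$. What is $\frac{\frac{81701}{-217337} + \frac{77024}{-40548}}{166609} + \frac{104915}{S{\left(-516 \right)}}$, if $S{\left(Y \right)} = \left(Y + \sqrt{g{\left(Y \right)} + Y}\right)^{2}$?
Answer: $\frac{- 3449112084592 \sqrt{258} + 12836390118882943833 i}{126269951830900824 \left(2 \sqrt{258} + 257 i\right)} \approx 0.38947 + 0.048685 i$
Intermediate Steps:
$S{\left(Y \right)} = \left(Y + \sqrt{2} \sqrt{Y}\right)^{2}$ ($S{\left(Y \right)} = \left(Y + \sqrt{Y + Y}\right)^{2} = \left(Y + \sqrt{2 Y}\right)^{2} = \left(Y + \sqrt{2} \sqrt{Y}\right)^{2}$)
$\frac{\frac{81701}{-217337} + \frac{77024}{-40548}}{166609} + \frac{104915}{S{\left(-516 \right)}} = \frac{\frac{81701}{-217337} + \frac{77024}{-40548}}{166609} + \frac{104915}{\left(-516 + \sqrt{2} \sqrt{-516}\right)^{2}} = \left(81701 \left(- \frac{1}{217337}\right) + 77024 \left(- \frac{1}{40548}\right)\right) \frac{1}{166609} + \frac{104915}{\left(-516 + \sqrt{2} \cdot 2 i \sqrt{129}\right)^{2}} = \left(- \frac{81701}{217337} - \frac{19256}{10137}\right) \frac{1}{166609} + \frac{104915}{\left(-516 + 2 i \sqrt{258}\right)^{2}} = \left(- \frac{5013244309}{2203145169}\right) \frac{1}{166609} + \frac{104915}{\left(-516 + 2 i \sqrt{258}\right)^{2}} = - \frac{5013244309}{367063813461921} + \frac{104915}{\left(-516 + 2 i \sqrt{258}\right)^{2}}$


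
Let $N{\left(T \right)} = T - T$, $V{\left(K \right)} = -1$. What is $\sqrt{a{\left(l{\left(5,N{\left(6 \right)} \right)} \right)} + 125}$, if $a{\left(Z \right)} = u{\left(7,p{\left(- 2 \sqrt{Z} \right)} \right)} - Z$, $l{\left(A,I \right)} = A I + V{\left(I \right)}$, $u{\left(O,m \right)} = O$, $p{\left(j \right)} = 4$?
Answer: $\sqrt{133} \approx 11.533$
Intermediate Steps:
$N{\left(T \right)} = 0$
$l{\left(A,I \right)} = -1 + A I$ ($l{\left(A,I \right)} = A I - 1 = -1 + A I$)
$a{\left(Z \right)} = 7 - Z$
$\sqrt{a{\left(l{\left(5,N{\left(6 \right)} \right)} \right)} + 125} = \sqrt{\left(7 - \left(-1 + 5 \cdot 0\right)\right) + 125} = \sqrt{\left(7 - \left(-1 + 0\right)\right) + 125} = \sqrt{\left(7 - -1\right) + 125} = \sqrt{\left(7 + 1\right) + 125} = \sqrt{8 + 125} = \sqrt{133}$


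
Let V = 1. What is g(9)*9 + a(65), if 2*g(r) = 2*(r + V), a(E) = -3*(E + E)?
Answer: -300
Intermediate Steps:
a(E) = -6*E
g(r) = 1 + r (g(r) = (2*(r + 1))/2 = (2*(1 + r))/2 = (2 + 2*r)/2 = 1 + r)
g(9)*9 + a(65) = (1 + 9)*9 - 6*65 = 10*9 - 390 = 90 - 390 = -300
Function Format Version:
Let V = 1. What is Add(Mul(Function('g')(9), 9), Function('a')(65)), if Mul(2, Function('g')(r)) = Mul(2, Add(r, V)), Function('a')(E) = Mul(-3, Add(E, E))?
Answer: -300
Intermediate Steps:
Function('a')(E) = Mul(-6, E) (Function('a')(E) = Mul(-3, Mul(2, E)) = Mul(-6, E))
Function('g')(r) = Add(1, r) (Function('g')(r) = Mul(Rational(1, 2), Mul(2, Add(r, 1))) = Mul(Rational(1, 2), Mul(2, Add(1, r))) = Mul(Rational(1, 2), Add(2, Mul(2, r))) = Add(1, r))
Add(Mul(Function('g')(9), 9), Function('a')(65)) = Add(Mul(Add(1, 9), 9), Mul(-6, 65)) = Add(Mul(10, 9), -390) = Add(90, -390) = -300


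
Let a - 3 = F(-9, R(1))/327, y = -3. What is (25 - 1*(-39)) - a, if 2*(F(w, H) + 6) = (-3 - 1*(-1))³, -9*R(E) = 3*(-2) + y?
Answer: 19957/327 ≈ 61.031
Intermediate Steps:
R(E) = 1 (R(E) = -(3*(-2) - 3)/9 = -(-6 - 3)/9 = -⅑*(-9) = 1)
F(w, H) = -10 (F(w, H) = -6 + (-3 - 1*(-1))³/2 = -6 + (-3 + 1)³/2 = -6 + (½)*(-2)³ = -6 + (½)*(-8) = -6 - 4 = -10)
a = 971/327 (a = 3 - 10/327 = 971/327 ≈ 2.9694)
(25 - 1*(-39)) - a = (25 - 1*(-39)) - 1*971/327 = (25 + 39) - 971/327 = 64 - 971/327 = 19957/327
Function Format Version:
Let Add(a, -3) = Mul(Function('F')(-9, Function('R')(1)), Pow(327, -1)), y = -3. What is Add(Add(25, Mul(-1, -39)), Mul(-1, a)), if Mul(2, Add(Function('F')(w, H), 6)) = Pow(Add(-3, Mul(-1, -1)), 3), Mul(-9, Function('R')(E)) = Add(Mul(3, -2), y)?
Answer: Rational(19957, 327) ≈ 61.031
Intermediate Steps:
Function('R')(E) = 1 (Function('R')(E) = Mul(Rational(-1, 9), Add(Mul(3, -2), -3)) = Mul(Rational(-1, 9), Add(-6, -3)) = Mul(Rational(-1, 9), -9) = 1)
Function('F')(w, H) = -10 (Function('F')(w, H) = Add(-6, Mul(Rational(1, 2), Pow(Add(-3, Mul(-1, -1)), 3))) = Add(-6, Mul(Rational(1, 2), Pow(Add(-3, 1), 3))) = Add(-6, Mul(Rational(1, 2), Pow(-2, 3))) = Add(-6, Mul(Rational(1, 2), -8)) = Add(-6, -4) = -10)
a = Rational(971, 327) (a = Add(3, Mul(-10, Pow(327, -1))) = Add(3, Mul(-10, Rational(1, 327))) = Add(3, Rational(-10, 327)) = Rational(971, 327) ≈ 2.9694)
Add(Add(25, Mul(-1, -39)), Mul(-1, a)) = Add(Add(25, Mul(-1, -39)), Mul(-1, Rational(971, 327))) = Add(Add(25, 39), Rational(-971, 327)) = Add(64, Rational(-971, 327)) = Rational(19957, 327)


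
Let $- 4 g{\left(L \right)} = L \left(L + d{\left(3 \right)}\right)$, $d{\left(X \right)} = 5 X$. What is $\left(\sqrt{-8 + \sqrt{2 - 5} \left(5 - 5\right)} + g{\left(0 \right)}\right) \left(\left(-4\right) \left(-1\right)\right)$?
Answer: $8 i \sqrt{2} \approx 11.314 i$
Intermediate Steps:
$g{\left(L \right)} = - \frac{L \left(15 + L\right)}{4}$ ($g{\left(L \right)} = - \frac{L \left(L + 5 \cdot 3\right)}{4} = - \frac{L \left(L + 15\right)}{4} = - \frac{L \left(15 + L\right)}{4}$)
$\left(\sqrt{-8 + \sqrt{2 - 5} \left(5 - 5\right)} + g{\left(0 \right)}\right) \left(\left(-4\right) \left(-1\right)\right) = \left(\sqrt{-8 + \sqrt{2 - 5} \left(5 - 5\right)} - 0 \left(15 + 0\right)\right) \left(\left(-4\right) \left(-1\right)\right) = \left(\sqrt{-8 + \sqrt{-3} \cdot 0} - 0 \cdot 15\right) 4 = \left(\sqrt{-8 + i \sqrt{3} \cdot 0} + 0\right) 4 = \left(\sqrt{-8 + 0} + 0\right) 4 = \left(\sqrt{-8} + 0\right) 4 = \left(2 i \sqrt{2} + 0\right) 4 = 2 i \sqrt{2} \cdot 4 = 8 i \sqrt{2}$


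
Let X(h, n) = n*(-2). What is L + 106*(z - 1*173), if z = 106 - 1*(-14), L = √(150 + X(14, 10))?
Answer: -5618 + √130 ≈ -5606.6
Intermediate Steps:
X(h, n) = -2*n
L = √130 (L = √(150 - 2*10) = √(150 - 20) = √130 ≈ 11.402)
z = 120 (z = 106 + 14 = 120)
L + 106*(z - 1*173) = √130 + 106*(120 - 1*173) = √130 + 106*(120 - 173) = √130 + 106*(-53) = √130 - 5618 = -5618 + √130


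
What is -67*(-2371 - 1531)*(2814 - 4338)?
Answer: -398425416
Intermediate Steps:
-67*(-2371 - 1531)*(2814 - 4338) = -(-261434)*(-1524) = -67*5946648 = -398425416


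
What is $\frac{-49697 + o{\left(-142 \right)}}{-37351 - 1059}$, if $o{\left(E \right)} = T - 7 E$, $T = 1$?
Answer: $\frac{24351}{19205} \approx 1.268$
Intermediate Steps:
$o{\left(E \right)} = 1 - 7 E$
$\frac{-49697 + o{\left(-142 \right)}}{-37351 - 1059} = \frac{-49697 + \left(1 - -994\right)}{-37351 - 1059} = \frac{-49697 + \left(1 + 994\right)}{-38410} = \left(-49697 + 995\right) \left(- \frac{1}{38410}\right) = \left(-48702\right) \left(- \frac{1}{38410}\right) = \frac{24351}{19205}$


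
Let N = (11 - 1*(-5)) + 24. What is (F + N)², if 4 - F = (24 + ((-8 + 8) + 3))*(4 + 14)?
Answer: 195364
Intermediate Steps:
N = 40 (N = (11 + 5) + 24 = 16 + 24 = 40)
F = -482 (F = 4 - (24 + ((-8 + 8) + 3))*(4 + 14) = 4 - (24 + (0 + 3))*18 = 4 - (24 + 3)*18 = 4 - 27*18 = 4 - 1*486 = 4 - 486 = -482)
(F + N)² = (-482 + 40)² = (-442)² = 195364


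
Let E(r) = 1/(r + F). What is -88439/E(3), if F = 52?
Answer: -4864145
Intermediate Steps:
E(r) = 1/(52 + r) (E(r) = 1/(r + 52) = 1/(52 + r))
-88439/E(3) = -88439/(1/(52 + 3)) = -88439/(1/55) = -88439/1/55 = -88439*55 = -4864145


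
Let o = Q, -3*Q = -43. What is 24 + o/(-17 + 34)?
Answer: 1267/51 ≈ 24.843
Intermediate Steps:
Q = 43/3 (Q = -1/3*(-43) = 43/3 ≈ 14.333)
o = 43/3 ≈ 14.333
24 + o/(-17 + 34) = 24 + 43/(3*(-17 + 34)) = 24 + (43/3)/17 = 24 + (43/3)*(1/17) = 24 + 43/51 = 1267/51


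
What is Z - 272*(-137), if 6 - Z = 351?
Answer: 36919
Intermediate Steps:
Z = -345 (Z = 6 - 1*351 = 6 - 351 = -345)
Z - 272*(-137) = -345 - 272*(-137) = -345 + 37264 = 36919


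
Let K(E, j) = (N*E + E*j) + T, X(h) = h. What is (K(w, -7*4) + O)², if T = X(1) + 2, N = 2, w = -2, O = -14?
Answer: 1681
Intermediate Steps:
T = 3 (T = 1 + 2 = 3)
K(E, j) = 3 + 2*E + E*j (K(E, j) = (2*E + E*j) + 3 = 3 + 2*E + E*j)
(K(w, -7*4) + O)² = ((3 + 2*(-2) - (-14)*4) - 14)² = ((3 - 4 - 2*(-28)) - 14)² = ((3 - 4 + 56) - 14)² = (55 - 14)² = 41² = 1681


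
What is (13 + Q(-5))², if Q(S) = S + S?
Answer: 9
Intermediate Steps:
Q(S) = 2*S
(13 + Q(-5))² = (13 + 2*(-5))² = (13 - 10)² = 3² = 9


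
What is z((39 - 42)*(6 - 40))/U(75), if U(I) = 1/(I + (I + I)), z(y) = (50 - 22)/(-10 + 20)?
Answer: 630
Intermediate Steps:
z(y) = 14/5 (z(y) = 28/10 = 28*(1/10) = 14/5)
U(I) = 1/(3*I) (U(I) = 1/(I + 2*I) = 1/(3*I))
z((39 - 42)*(6 - 40))/U(75) = 14/(5*(((1/3)/75))) = 14/(5*(((1/3)*(1/75)))) = 14/(5*(1/225)) = (14/5)*225 = 630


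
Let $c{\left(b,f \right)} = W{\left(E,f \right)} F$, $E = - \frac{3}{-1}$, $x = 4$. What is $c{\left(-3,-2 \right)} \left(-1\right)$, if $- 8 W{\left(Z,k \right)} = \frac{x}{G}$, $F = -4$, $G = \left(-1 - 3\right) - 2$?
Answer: $\frac{1}{3} \approx 0.33333$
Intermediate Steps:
$G = -6$ ($G = -4 - 2 = -6$)
$E = 3$ ($E = \left(-3\right) \left(-1\right) = 3$)
$W{\left(Z,k \right)} = \frac{1}{12}$ ($W{\left(Z,k \right)} = - \frac{4 \frac{1}{-6}}{8} = - \frac{4 \left(- \frac{1}{6}\right)}{8} = \left(- \frac{1}{8}\right) \left(- \frac{2}{3}\right) = \frac{1}{12}$)
$c{\left(b,f \right)} = - \frac{1}{3}$ ($c{\left(b,f \right)} = \frac{1}{12} \left(-4\right) = - \frac{1}{3}$)
$c{\left(-3,-2 \right)} \left(-1\right) = \left(- \frac{1}{3}\right) \left(-1\right) = \frac{1}{3}$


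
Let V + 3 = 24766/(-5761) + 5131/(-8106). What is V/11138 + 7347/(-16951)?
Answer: -78115755404239/179933046022092 ≈ -0.43414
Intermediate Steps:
V = -7559365/953034 (V = -3 + (24766/(-5761) + 5131/(-8106)) = -3 + (24766*(-1/5761) + 5131*(-1/8106)) = -3 + (-3538/823 - 733/1158) = -3 - 4700263/953034 = -7559365/953034 ≈ -7.9319)
V/11138 + 7347/(-16951) = -7559365/953034/11138 + 7347/(-16951) = -7559365/953034*1/11138 + 7347*(-1/16951) = -7559365/10614892692 - 7347/16951 = -78115755404239/179933046022092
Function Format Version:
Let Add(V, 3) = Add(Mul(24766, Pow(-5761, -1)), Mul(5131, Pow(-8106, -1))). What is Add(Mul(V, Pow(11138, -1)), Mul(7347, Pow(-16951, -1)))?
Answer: Rational(-78115755404239, 179933046022092) ≈ -0.43414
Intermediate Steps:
V = Rational(-7559365, 953034) (V = Add(-3, Add(Mul(24766, Pow(-5761, -1)), Mul(5131, Pow(-8106, -1)))) = Add(-3, Add(Mul(24766, Rational(-1, 5761)), Mul(5131, Rational(-1, 8106)))) = Add(-3, Add(Rational(-3538, 823), Rational(-733, 1158))) = Add(-3, Rational(-4700263, 953034)) = Rational(-7559365, 953034) ≈ -7.9319)
Add(Mul(V, Pow(11138, -1)), Mul(7347, Pow(-16951, -1))) = Add(Mul(Rational(-7559365, 953034), Pow(11138, -1)), Mul(7347, Pow(-16951, -1))) = Add(Mul(Rational(-7559365, 953034), Rational(1, 11138)), Mul(7347, Rational(-1, 16951))) = Add(Rational(-7559365, 10614892692), Rational(-7347, 16951)) = Rational(-78115755404239, 179933046022092)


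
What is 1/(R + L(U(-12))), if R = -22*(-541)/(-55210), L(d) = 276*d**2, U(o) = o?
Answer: 27605/1097127169 ≈ 2.5161e-5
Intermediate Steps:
R = -5951/27605 (R = 11902*(-1/55210) = -5951/27605 ≈ -0.21558)
1/(R + L(U(-12))) = 1/(-5951/27605 + 276*(-12)**2) = 1/(-5951/27605 + 276*144) = 1/(-5951/27605 + 39744) = 1/(1097127169/27605) = 27605/1097127169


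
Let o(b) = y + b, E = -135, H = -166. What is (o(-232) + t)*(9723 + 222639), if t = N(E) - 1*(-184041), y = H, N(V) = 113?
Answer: 42697911672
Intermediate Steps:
y = -166
t = 184154 (t = 113 - 1*(-184041) = 113 + 184041 = 184154)
o(b) = -166 + b
(o(-232) + t)*(9723 + 222639) = ((-166 - 232) + 184154)*(9723 + 222639) = (-398 + 184154)*232362 = 183756*232362 = 42697911672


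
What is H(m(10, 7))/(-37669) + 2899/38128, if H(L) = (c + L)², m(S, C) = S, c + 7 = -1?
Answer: 109049919/1436243632 ≈ 0.075927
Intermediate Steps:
c = -8 (c = -7 - 1 = -8)
H(L) = (-8 + L)²
H(m(10, 7))/(-37669) + 2899/38128 = (-8 + 10)²/(-37669) + 2899/38128 = 2²*(-1/37669) + 2899*(1/38128) = 4*(-1/37669) + 2899/38128 = -4/37669 + 2899/38128 = 109049919/1436243632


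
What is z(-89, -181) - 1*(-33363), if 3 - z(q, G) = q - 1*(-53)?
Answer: 33402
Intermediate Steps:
z(q, G) = -50 - q (z(q, G) = 3 - (q - 1*(-53)) = 3 - (q + 53) = 3 - (53 + q) = 3 + (-53 - q) = -50 - q)
z(-89, -181) - 1*(-33363) = (-50 - 1*(-89)) - 1*(-33363) = (-50 + 89) + 33363 = 39 + 33363 = 33402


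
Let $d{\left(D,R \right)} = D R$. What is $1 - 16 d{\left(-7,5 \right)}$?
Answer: $561$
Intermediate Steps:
$1 - 16 d{\left(-7,5 \right)} = 1 - 16 \left(\left(-7\right) 5\right) = 1 - -560 = 1 + 560 = 561$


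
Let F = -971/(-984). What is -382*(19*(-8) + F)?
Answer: 28382027/492 ≈ 57687.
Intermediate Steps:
F = 971/984 (F = -971*(-1/984) = 971/984 ≈ 0.98679)
-382*(19*(-8) + F) = -382*(19*(-8) + 971/984) = -382*(-152 + 971/984) = -382*(-148597/984) = 28382027/492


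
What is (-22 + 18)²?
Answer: 16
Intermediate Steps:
(-22 + 18)² = (-4)² = 16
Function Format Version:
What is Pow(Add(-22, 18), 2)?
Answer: 16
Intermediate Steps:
Pow(Add(-22, 18), 2) = Pow(-4, 2) = 16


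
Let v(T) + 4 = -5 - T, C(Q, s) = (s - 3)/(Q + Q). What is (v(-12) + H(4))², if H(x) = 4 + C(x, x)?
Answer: 3249/64 ≈ 50.766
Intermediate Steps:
C(Q, s) = (-3 + s)/(2*Q) (C(Q, s) = (-3 + s)/((2*Q)) = (-3 + s)*(1/(2*Q)) = (-3 + s)/(2*Q))
H(x) = 4 + (-3 + x)/(2*x)
v(T) = -9 - T (v(T) = -4 + (-5 - T) = -9 - T)
(v(-12) + H(4))² = ((-9 - 1*(-12)) + (3/2)*(-1 + 3*4)/4)² = ((-9 + 12) + (3/2)*(¼)*(-1 + 12))² = (3 + (3/2)*(¼)*11)² = (3 + 33/8)² = (57/8)² = 3249/64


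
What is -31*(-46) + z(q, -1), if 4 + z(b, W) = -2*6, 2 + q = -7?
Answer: 1410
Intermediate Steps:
q = -9 (q = -2 - 7 = -9)
z(b, W) = -16 (z(b, W) = -4 - 2*6 = -4 - 12 = -16)
-31*(-46) + z(q, -1) = -31*(-46) - 16 = 1426 - 16 = 1410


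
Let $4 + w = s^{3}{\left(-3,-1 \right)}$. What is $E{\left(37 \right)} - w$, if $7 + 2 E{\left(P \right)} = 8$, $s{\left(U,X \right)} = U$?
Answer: $\frac{63}{2} \approx 31.5$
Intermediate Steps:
$w = -31$ ($w = -4 + \left(-3\right)^{3} = -4 - 27 = -31$)
$E{\left(P \right)} = \frac{1}{2}$ ($E{\left(P \right)} = - \frac{7}{2} + \frac{1}{2} \cdot 8 = - \frac{7}{2} + 4 = \frac{1}{2}$)
$E{\left(37 \right)} - w = \frac{1}{2} - -31 = \frac{1}{2} + 31 = \frac{63}{2}$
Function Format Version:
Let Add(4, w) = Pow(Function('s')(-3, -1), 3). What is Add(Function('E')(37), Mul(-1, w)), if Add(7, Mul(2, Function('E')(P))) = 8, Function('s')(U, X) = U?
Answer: Rational(63, 2) ≈ 31.500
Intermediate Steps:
w = -31 (w = Add(-4, Pow(-3, 3)) = Add(-4, -27) = -31)
Function('E')(P) = Rational(1, 2) (Function('E')(P) = Add(Rational(-7, 2), Mul(Rational(1, 2), 8)) = Add(Rational(-7, 2), 4) = Rational(1, 2))
Add(Function('E')(37), Mul(-1, w)) = Add(Rational(1, 2), Mul(-1, -31)) = Add(Rational(1, 2), 31) = Rational(63, 2)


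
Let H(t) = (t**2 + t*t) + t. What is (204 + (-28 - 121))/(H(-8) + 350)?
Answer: 11/94 ≈ 0.11702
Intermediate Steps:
H(t) = t + 2*t**2 (H(t) = (t**2 + t**2) + t = 2*t**2 + t = t + 2*t**2)
(204 + (-28 - 121))/(H(-8) + 350) = (204 + (-28 - 121))/(-8*(1 + 2*(-8)) + 350) = (204 - 149)/(-8*(1 - 16) + 350) = 55/(-8*(-15) + 350) = 55/(120 + 350) = 55/470 = 55*(1/470) = 11/94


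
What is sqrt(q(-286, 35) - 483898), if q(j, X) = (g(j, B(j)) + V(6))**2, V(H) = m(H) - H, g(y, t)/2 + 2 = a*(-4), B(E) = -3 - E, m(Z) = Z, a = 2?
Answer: 3*I*sqrt(53722) ≈ 695.34*I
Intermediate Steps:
g(y, t) = -20 (g(y, t) = -4 + 2*(2*(-4)) = -4 + 2*(-8) = -4 - 16 = -20)
V(H) = 0 (V(H) = H - H = 0)
q(j, X) = 400 (q(j, X) = (-20 + 0)**2 = (-20)**2 = 400)
sqrt(q(-286, 35) - 483898) = sqrt(400 - 483898) = sqrt(-483498) = 3*I*sqrt(53722)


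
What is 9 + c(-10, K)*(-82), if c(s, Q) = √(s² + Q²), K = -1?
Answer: 9 - 82*√101 ≈ -815.09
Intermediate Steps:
c(s, Q) = √(Q² + s²)
9 + c(-10, K)*(-82) = 9 + √((-1)² + (-10)²)*(-82) = 9 + √(1 + 100)*(-82) = 9 + √101*(-82) = 9 - 82*√101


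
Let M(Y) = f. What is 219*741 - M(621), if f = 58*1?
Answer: 162221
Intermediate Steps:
f = 58
M(Y) = 58
219*741 - M(621) = 219*741 - 1*58 = 162279 - 58 = 162221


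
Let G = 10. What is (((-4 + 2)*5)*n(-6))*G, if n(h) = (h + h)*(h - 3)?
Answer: -10800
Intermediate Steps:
n(h) = 2*h*(-3 + h) (n(h) = (2*h)*(-3 + h) = 2*h*(-3 + h))
(((-4 + 2)*5)*n(-6))*G = (((-4 + 2)*5)*(2*(-6)*(-3 - 6)))*10 = ((-2*5)*(2*(-6)*(-9)))*10 = -10*108*10 = -1080*10 = -10800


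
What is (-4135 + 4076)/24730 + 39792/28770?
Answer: 32745291/23716070 ≈ 1.3807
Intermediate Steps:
(-4135 + 4076)/24730 + 39792/28770 = -59*1/24730 + 39792*(1/28770) = -59/24730 + 6632/4795 = 32745291/23716070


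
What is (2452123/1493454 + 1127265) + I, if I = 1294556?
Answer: 3616880711857/1493454 ≈ 2.4218e+6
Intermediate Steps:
(2452123/1493454 + 1127265) + I = (2452123/1493454 + 1127265) + 1294556 = 1683520875433/1493454 + 1294556 = 3616880711857/1493454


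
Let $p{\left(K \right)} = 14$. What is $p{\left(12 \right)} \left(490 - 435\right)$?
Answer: $770$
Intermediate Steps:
$p{\left(12 \right)} \left(490 - 435\right) = 14 \left(490 - 435\right) = 14 \cdot 55 = 770$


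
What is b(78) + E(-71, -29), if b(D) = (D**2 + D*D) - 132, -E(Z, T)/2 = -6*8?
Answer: 12132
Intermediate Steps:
E(Z, T) = 96 (E(Z, T) = -(-12)*8 = -2*(-48) = 96)
b(D) = -132 + 2*D**2 (b(D) = (D**2 + D**2) - 132 = 2*D**2 - 132 = -132 + 2*D**2)
b(78) + E(-71, -29) = (-132 + 2*78**2) + 96 = (-132 + 2*6084) + 96 = (-132 + 12168) + 96 = 12036 + 96 = 12132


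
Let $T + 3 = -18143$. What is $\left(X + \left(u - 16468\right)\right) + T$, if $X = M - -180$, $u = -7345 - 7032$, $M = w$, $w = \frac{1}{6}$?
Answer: $- \frac{292865}{6} \approx -48811.0$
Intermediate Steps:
$T = -18146$ ($T = -3 - 18143 = -18146$)
$w = \frac{1}{6} \approx 0.16667$
$M = \frac{1}{6} \approx 0.16667$
$u = -14377$
$X = \frac{1081}{6}$ ($X = \frac{1}{6} - -180 = \frac{1}{6} + 180 = \frac{1081}{6} \approx 180.17$)
$\left(X + \left(u - 16468\right)\right) + T = \left(\frac{1081}{6} - 30845\right) - 18146 = - \frac{183989}{6} - 18146 = - \frac{292865}{6}$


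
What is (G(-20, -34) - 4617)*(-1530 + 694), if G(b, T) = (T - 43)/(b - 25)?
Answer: 173627168/45 ≈ 3.8584e+6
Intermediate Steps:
G(b, T) = (-43 + T)/(-25 + b)
(G(-20, -34) - 4617)*(-1530 + 694) = ((-43 - 34)/(-25 - 20) - 4617)*(-1530 + 694) = (-77/(-45) - 4617)*(-836) = (-1/45*(-77) - 4617)*(-836) = (77/45 - 4617)*(-836) = -207688/45*(-836) = 173627168/45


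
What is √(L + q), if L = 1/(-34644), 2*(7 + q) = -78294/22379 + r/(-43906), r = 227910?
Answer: I*√821598218661255424570010739/8510059331214 ≈ 3.3682*I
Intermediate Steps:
q = -11146993745/982572374 (q = -7 + (-78294/22379 + 227910/(-43906))/2 = -7 + (-78294*1/22379 + 227910*(-1/43906))/2 = -7 + (-78294/22379 - 113955/21953)/2 = -7 + (½)*(-4268987127/491286187) = -7 - 4268987127/982572374 = -11146993745/982572374 ≈ -11.345)
L = -1/34644 ≈ -2.8865e-5
√(L + q) = √(-1/34644 - 11146993745/982572374) = √(-193088716937077/17020118662428) = I*√821598218661255424570010739/8510059331214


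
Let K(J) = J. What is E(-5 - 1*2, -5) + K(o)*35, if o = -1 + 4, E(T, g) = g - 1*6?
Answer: 94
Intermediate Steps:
E(T, g) = -6 + g (E(T, g) = g - 6 = -6 + g)
o = 3
E(-5 - 1*2, -5) + K(o)*35 = (-6 - 5) + 3*35 = -11 + 105 = 94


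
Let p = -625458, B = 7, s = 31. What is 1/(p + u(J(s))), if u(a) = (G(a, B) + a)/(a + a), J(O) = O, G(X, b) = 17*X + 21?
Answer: -62/38777817 ≈ -1.5989e-6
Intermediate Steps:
G(X, b) = 21 + 17*X
u(a) = (21 + 18*a)/(2*a) (u(a) = ((21 + 17*a) + a)/(a + a) = (21 + 18*a)/((2*a)) = (21 + 18*a)*(1/(2*a)) = (21 + 18*a)/(2*a))
1/(p + u(J(s))) = 1/(-625458 + (9 + (21/2)/31)) = 1/(-625458 + (9 + (21/2)*(1/31))) = 1/(-625458 + (9 + 21/62)) = 1/(-625458 + 579/62) = 1/(-38777817/62) = -62/38777817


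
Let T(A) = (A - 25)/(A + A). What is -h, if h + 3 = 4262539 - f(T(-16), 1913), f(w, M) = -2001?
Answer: -4264537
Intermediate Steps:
T(A) = (-25 + A)/(2*A) (T(A) = (-25 + A)/((2*A)) = (-25 + A)*(1/(2*A)) = (-25 + A)/(2*A))
h = 4264537 (h = -3 + (4262539 - 1*(-2001)) = -3 + (4262539 + 2001) = -3 + 4264540 = 4264537)
-h = -1*4264537 = -4264537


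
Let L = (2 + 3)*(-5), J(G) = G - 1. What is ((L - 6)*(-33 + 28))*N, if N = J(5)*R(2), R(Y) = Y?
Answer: 1240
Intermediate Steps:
J(G) = -1 + G
L = -25 (L = 5*(-5) = -25)
N = 8 (N = (-1 + 5)*2 = 4*2 = 8)
((L - 6)*(-33 + 28))*N = ((-25 - 6)*(-33 + 28))*8 = -31*(-5)*8 = 155*8 = 1240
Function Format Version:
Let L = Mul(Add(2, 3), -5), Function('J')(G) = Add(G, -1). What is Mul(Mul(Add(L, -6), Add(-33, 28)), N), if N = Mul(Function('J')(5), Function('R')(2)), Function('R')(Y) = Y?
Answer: 1240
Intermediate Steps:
Function('J')(G) = Add(-1, G)
L = -25 (L = Mul(5, -5) = -25)
N = 8 (N = Mul(Add(-1, 5), 2) = Mul(4, 2) = 8)
Mul(Mul(Add(L, -6), Add(-33, 28)), N) = Mul(Mul(Add(-25, -6), Add(-33, 28)), 8) = Mul(Mul(-31, -5), 8) = Mul(155, 8) = 1240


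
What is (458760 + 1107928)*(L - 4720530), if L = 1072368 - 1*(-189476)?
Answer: -5418681851968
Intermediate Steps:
L = 1261844 (L = 1072368 + 189476 = 1261844)
(458760 + 1107928)*(L - 4720530) = (458760 + 1107928)*(1261844 - 4720530) = 1566688*(-3458686) = -5418681851968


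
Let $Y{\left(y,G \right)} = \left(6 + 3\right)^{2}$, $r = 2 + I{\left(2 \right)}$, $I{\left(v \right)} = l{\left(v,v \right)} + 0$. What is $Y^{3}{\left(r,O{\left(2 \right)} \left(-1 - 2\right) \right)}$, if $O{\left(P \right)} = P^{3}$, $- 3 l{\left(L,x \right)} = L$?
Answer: $531441$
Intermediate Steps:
$l{\left(L,x \right)} = - \frac{L}{3}$
$I{\left(v \right)} = - \frac{v}{3}$ ($I{\left(v \right)} = - \frac{v}{3} + 0 = - \frac{v}{3}$)
$r = \frac{4}{3}$ ($r = 2 - \frac{2}{3} = \frac{4}{3} \approx 1.3333$)
$Y{\left(y,G \right)} = 81$ ($Y{\left(y,G \right)} = 9^{2} = 81$)
$Y^{3}{\left(r,O{\left(2 \right)} \left(-1 - 2\right) \right)} = 81^{3} = 531441$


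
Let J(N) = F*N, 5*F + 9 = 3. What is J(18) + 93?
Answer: 357/5 ≈ 71.400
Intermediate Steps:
F = -6/5 (F = -9/5 + (⅕)*3 = -9/5 + ⅗ = -6/5 ≈ -1.2000)
J(N) = -6*N/5
J(18) + 93 = -6/5*18 + 93 = -108/5 + 93 = 357/5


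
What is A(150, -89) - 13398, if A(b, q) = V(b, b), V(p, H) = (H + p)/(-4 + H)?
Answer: -977904/73 ≈ -13396.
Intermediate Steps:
V(p, H) = (H + p)/(-4 + H)
A(b, q) = 2*b/(-4 + b) (A(b, q) = (b + b)/(-4 + b) = (2*b)/(-4 + b) = 2*b/(-4 + b))
A(150, -89) - 13398 = 2*150/(-4 + 150) - 13398 = 2*150/146 - 13398 = 2*150*(1/146) - 13398 = 150/73 - 13398 = -977904/73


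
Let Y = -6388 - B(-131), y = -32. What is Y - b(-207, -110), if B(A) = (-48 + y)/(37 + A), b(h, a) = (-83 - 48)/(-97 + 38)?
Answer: -17722441/2773 ≈ -6391.1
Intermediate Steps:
b(h, a) = 131/59 (b(h, a) = -131/(-59) = -131*(-1/59) = 131/59)
B(A) = -80/(37 + A) (B(A) = (-48 - 32)/(37 + A) = -80/(37 + A))
Y = -300276/47 (Y = -6388 - (-80)/(37 - 131) = -6388 - (-80)/(-94) = -6388 - (-80)*(-1)/94 = -6388 - 1*40/47 = -6388 - 40/47 = -300276/47 ≈ -6388.9)
Y - b(-207, -110) = -300276/47 - 1*131/59 = -300276/47 - 131/59 = -17722441/2773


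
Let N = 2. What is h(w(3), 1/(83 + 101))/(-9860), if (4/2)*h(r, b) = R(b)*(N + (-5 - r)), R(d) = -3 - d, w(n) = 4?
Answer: -3871/3628480 ≈ -0.0010668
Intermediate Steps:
h(r, b) = (-3 - b)*(-3 - r)/2 (h(r, b) = ((-3 - b)*(2 + (-5 - r)))/2 = ((-3 - b)*(-3 - r))/2 = (-3 - b)*(-3 - r)/2)
h(w(3), 1/(83 + 101))/(-9860) = ((3 + 1/(83 + 101))*(3 + 4)/2)/(-9860) = ((½)*(3 + 1/184)*7)*(-1/9860) = ((½)*(553/184)*7)*(-1/9860) = (3871/368)*(-1/9860) = -3871/3628480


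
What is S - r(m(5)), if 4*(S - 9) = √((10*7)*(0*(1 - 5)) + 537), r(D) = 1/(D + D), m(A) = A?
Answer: 89/10 + √537/4 ≈ 14.693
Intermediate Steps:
r(D) = 1/(2*D)
S = 9 + √537/4 (S = 9 + √((10*7)*(0*(1 - 5)) + 537)/4 = 9 + √(70*(0*(-4)) + 537)/4 = 9 + √(70*0 + 537)/4 = 9 + √(0 + 537)/4 = 9 + √537/4 ≈ 14.793)
S - r(m(5)) = (9 + √537/4) - 1/(2*5) = (9 + √537/4) - 1*⅒ = (9 + √537/4) - ⅒ = 89/10 + √537/4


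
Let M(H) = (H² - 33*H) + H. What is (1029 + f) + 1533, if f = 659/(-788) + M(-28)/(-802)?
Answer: 808635077/315988 ≈ 2559.1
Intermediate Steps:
M(H) = H² - 32*H
f = -926179/315988 (f = 659/(-788) - 28*(-32 - 28)/(-802) = 659*(-1/788) - 28*(-60)*(-1/802) = -659/788 + 1680*(-1/802) = -659/788 - 840/401 = -926179/315988 ≈ -2.9311)
(1029 + f) + 1533 = (1029 - 926179/315988) + 1533 = 324225473/315988 + 1533 = 808635077/315988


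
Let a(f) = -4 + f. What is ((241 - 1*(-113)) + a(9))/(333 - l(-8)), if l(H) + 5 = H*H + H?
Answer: 359/282 ≈ 1.2731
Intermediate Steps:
l(H) = -5 + H + H**2 (l(H) = -5 + (H*H + H) = -5 + (H**2 + H) = -5 + (H + H**2) = -5 + H + H**2)
((241 - 1*(-113)) + a(9))/(333 - l(-8)) = ((241 - 1*(-113)) + (-4 + 9))/(333 - (-5 - 8 + (-8)**2)) = ((241 + 113) + 5)/(333 - (-5 - 8 + 64)) = (354 + 5)/(333 - 1*51) = 359/(333 - 51) = 359/282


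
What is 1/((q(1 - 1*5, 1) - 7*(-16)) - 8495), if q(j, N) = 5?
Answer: -1/8378 ≈ -0.00011936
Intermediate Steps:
1/((q(1 - 1*5, 1) - 7*(-16)) - 8495) = 1/((5 - 7*(-16)) - 8495) = 1/((5 + 112) - 8495) = 1/(117 - 8495) = 1/(-8378) = -1/8378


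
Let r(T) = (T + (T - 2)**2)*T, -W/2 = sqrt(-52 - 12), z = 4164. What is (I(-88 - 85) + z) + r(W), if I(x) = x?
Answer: 4759 + 4032*I ≈ 4759.0 + 4032.0*I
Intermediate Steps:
W = -16*I (W = -2*sqrt(-52 - 12) = -16*I ≈ -16.0*I)
r(T) = T*(T + (-2 + T)**2) (r(T) = (T + (-2 + T)**2)*T = T*(T + (-2 + T)**2))
(I(-88 - 85) + z) + r(W) = ((-88 - 85) + 4164) + (-16*I)*(-16*I + (-2 - 16*I)**2) = (-173 + 4164) + (-16*I)*((-2 - 16*I)**2 - 16*I) = 3991 - 16*I*((-2 - 16*I)**2 - 16*I)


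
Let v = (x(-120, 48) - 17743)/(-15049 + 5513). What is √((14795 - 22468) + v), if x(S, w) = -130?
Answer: 7*I*√222441355/1192 ≈ 87.585*I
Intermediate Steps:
v = 17873/9536 (v = (-130 - 17743)/(-15049 + 5513) = -17873/(-9536) = -17873*(-1/9536) = 17873/9536 ≈ 1.8743)
√((14795 - 22468) + v) = √((14795 - 22468) + 17873/9536) = √(-7673 + 17873/9536) = √(-73151855/9536) = 7*I*√222441355/1192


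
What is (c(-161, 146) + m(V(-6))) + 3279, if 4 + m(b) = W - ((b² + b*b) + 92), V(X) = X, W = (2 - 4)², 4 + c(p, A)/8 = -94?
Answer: 2331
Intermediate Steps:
c(p, A) = -784 (c(p, A) = -32 + 8*(-94) = -32 - 752 = -784)
W = 4 (W = (-2)² = 4)
m(b) = -92 - 2*b² (m(b) = -4 + (4 - ((b² + b*b) + 92)) = -4 + (4 - ((b² + b²) + 92)) = -4 + (4 - (2*b² + 92)) = -4 + (4 - (92 + 2*b²)) = -4 + (4 + (-92 - 2*b²)) = -4 + (-88 - 2*b²) = -92 - 2*b²)
(c(-161, 146) + m(V(-6))) + 3279 = (-784 + (-92 - 2*(-6)²)) + 3279 = (-784 + (-92 - 2*36)) + 3279 = (-784 + (-92 - 72)) + 3279 = (-784 - 164) + 3279 = -948 + 3279 = 2331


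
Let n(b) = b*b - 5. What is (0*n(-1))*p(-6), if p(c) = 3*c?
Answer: 0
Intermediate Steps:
n(b) = -5 + b**2 (n(b) = b**2 - 5 = -5 + b**2)
(0*n(-1))*p(-6) = (0*(-5 + (-1)**2))*(3*(-6)) = (0*(-5 + 1))*(-18) = (0*(-4))*(-18) = 0*(-18) = 0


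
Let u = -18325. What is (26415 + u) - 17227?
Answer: -9137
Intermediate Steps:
(26415 + u) - 17227 = (26415 - 18325) - 17227 = 8090 - 17227 = -9137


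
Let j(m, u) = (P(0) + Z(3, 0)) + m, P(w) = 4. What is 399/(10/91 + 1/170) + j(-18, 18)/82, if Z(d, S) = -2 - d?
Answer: 168704477/48954 ≈ 3446.2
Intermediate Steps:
j(m, u) = -1 + m (j(m, u) = (4 + (-2 - 1*3)) + m = (4 + (-2 - 3)) + m = (4 - 5) + m = -1 + m)
399/(10/91 + 1/170) + j(-18, 18)/82 = 399/(10/91 + 1/170) + (-1 - 18)/82 = 399/(10*(1/91) + 1*(1/170)) - 19*1/82 = 399/(10/91 + 1/170) - 19/82 = 399/(1791/15470) - 19/82 = 399*(15470/1791) - 19/82 = 2057510/597 - 19/82 = 168704477/48954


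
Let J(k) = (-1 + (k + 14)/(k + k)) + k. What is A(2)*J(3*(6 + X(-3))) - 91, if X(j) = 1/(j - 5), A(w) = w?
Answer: -31559/564 ≈ -55.956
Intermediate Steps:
X(j) = 1/(-5 + j)
J(k) = -1 + k + (14 + k)/(2*k) (J(k) = (-1 + (14 + k)/((2*k))) + k = (-1 + (14 + k)*(1/(2*k))) + k = (-1 + (14 + k)/(2*k)) + k = -1 + k + (14 + k)/(2*k))
A(2)*J(3*(6 + X(-3))) - 91 = 2*(-½ + 3*(6 + 1/(-5 - 3)) + 7/((3*(6 + 1/(-5 - 3))))) - 91 = 2*(-½ + 3*(6 + 1/(-8)) + 7/((3*(6 + 1/(-8))))) - 91 = 2*(-½ + 3*(6 - ⅛) + 7/((3*(6 - ⅛)))) - 91 = 2*(-½ + 3*(47/8) + 7/((3*(47/8)))) - 91 = 2*(-½ + 141/8 + 7/(141/8)) - 91 = 2*(-½ + 141/8 + 7*(8/141)) - 91 = 2*(-½ + 141/8 + 56/141) - 91 = 2*(19765/1128) - 91 = 19765/564 - 91 = -31559/564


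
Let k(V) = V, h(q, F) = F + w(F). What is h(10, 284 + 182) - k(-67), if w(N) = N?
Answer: 999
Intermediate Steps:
h(q, F) = 2*F (h(q, F) = F + F = 2*F)
h(10, 284 + 182) - k(-67) = 2*(284 + 182) - 1*(-67) = 2*466 + 67 = 932 + 67 = 999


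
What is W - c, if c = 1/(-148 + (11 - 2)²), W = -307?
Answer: -20568/67 ≈ -306.98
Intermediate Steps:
c = -1/67 (c = 1/(-148 + 9²) = 1/(-148 + 81) = 1/(-67) = -1/67 ≈ -0.014925)
W - c = -307 - 1*(-1/67) = -307 + 1/67 = -20568/67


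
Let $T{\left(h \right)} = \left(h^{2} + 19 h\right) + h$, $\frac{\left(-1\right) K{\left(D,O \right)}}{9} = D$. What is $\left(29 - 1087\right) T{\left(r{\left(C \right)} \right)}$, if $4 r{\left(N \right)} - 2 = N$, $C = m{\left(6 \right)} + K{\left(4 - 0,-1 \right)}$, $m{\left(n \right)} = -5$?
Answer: $\frac{845871}{8} \approx 1.0573 \cdot 10^{5}$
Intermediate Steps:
$K{\left(D,O \right)} = - 9 D$
$C = -41$ ($C = -5 - 9 \left(4 - 0\right) = -5 - 9 \left(4 + 0\right) = -5 - 36 = -41$)
$r{\left(N \right)} = \frac{1}{2} + \frac{N}{4}$
$T{\left(h \right)} = h^{2} + 20 h$
$\left(29 - 1087\right) T{\left(r{\left(C \right)} \right)} = \left(29 - 1087\right) \left(\frac{1}{2} + \frac{1}{4} \left(-41\right)\right) \left(20 + \left(\frac{1}{2} + \frac{1}{4} \left(-41\right)\right)\right) = - 1058 \left(\frac{1}{2} - \frac{41}{4}\right) \left(20 + \left(\frac{1}{2} - \frac{41}{4}\right)\right) = - 1058 \left(- \frac{39 \left(20 - \frac{39}{4}\right)}{4}\right) = - 1058 \left(\left(- \frac{39}{4}\right) \frac{41}{4}\right) = \left(-1058\right) \left(- \frac{1599}{16}\right) = \frac{845871}{8}$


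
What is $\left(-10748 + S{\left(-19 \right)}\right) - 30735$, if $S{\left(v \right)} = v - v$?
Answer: $-41483$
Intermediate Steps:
$S{\left(v \right)} = 0$
$\left(-10748 + S{\left(-19 \right)}\right) - 30735 = \left(-10748 + 0\right) - 30735 = -10748 - 30735 = -41483$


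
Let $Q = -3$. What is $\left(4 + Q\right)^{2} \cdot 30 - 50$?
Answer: $-20$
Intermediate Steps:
$\left(4 + Q\right)^{2} \cdot 30 - 50 = \left(4 - 3\right)^{2} \cdot 30 - 50 = 1^{2} \cdot 30 - 50 = 1 \cdot 30 - 50 = 30 - 50 = -20$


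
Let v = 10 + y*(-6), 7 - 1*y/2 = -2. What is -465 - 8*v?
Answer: 319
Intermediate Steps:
y = 18 (y = 14 - 2*(-2) = 14 + 4 = 18)
v = -98 (v = 10 + 18*(-6) = 10 - 108 = -98)
-465 - 8*v = -465 - 8*(-98) = -465 + 784 = 319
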